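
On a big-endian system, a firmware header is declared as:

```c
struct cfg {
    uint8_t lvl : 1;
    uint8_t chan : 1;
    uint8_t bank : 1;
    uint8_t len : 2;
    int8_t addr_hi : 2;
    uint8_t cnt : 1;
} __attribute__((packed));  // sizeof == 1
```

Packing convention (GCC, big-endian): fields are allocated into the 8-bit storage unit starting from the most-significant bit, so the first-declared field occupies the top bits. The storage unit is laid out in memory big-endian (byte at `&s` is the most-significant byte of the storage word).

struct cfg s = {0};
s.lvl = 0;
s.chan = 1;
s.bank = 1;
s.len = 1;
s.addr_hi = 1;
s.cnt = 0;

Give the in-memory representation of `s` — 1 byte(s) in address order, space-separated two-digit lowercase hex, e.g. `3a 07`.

lvl:1 = 0 → 0x0 << 7 → word 0x00
chan:1 = 1 → 0x1 << 6 → word 0x40
bank:1 = 1 → 0x1 << 5 → word 0x60
len:2 = 1 → 0x1 << 3 → word 0x68
addr_hi:2 = 1 → 0x1 << 1 → word 0x6a
cnt:1 = 0 → 0x0 << 0 → word 0x6a
word = 0x6a → big-endian bytes:
  [0]=0x6a

6a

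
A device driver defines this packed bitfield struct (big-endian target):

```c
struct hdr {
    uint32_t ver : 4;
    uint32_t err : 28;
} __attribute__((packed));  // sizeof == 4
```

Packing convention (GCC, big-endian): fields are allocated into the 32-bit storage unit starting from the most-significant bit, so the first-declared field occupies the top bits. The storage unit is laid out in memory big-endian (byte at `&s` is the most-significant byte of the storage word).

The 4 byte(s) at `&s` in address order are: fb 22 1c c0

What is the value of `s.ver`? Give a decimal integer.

15

[0]=0xfb [1]=0x22 [2]=0x1c [3]=0xc0 (big-endian) → word 0xfb221cc0
ver:4 @ bit 28 → (0xfb221cc0>>28)&0xf = 0xf  ←
err:28 @ bit 0 → (0xfb221cc0>>0)&0xfffffff = 0xb221cc0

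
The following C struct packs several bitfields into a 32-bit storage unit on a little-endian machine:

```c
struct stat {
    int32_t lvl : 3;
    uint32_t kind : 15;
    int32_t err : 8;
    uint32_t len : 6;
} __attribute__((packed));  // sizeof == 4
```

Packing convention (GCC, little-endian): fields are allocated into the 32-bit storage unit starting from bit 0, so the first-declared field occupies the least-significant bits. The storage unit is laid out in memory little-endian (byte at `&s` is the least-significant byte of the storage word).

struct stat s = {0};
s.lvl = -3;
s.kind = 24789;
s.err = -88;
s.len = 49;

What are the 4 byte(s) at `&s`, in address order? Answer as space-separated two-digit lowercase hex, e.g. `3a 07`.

ad 06 a3 c6

lvl (3b) val=-3 bits=0x5 at bit 0: 0x00000005
kind (15b) val=24789 bits=0x60d5 at bit 3: 0x000306ad
err (8b) val=-88 bits=0xa8 at bit 18: 0x02a306ad
len (6b) val=49 bits=0x31 at bit 26: 0xc6a306ad
word = 0xc6a306ad → little-endian bytes:
  [0]=0xad  [1]=0x06  [2]=0xa3  [3]=0xc6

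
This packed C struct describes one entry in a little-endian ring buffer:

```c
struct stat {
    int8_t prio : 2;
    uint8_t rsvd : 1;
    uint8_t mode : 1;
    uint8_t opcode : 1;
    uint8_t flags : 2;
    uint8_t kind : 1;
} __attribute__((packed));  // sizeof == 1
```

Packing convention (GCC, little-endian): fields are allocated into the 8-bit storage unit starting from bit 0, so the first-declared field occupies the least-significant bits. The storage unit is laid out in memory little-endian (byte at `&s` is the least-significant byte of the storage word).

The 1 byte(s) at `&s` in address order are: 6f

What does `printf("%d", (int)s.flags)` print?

3

[0]=0x6f (little-endian) → word 0x6f
prio [0+:2] = (word>>0) & 0x3 = 3
rsvd [2+:1] = (word>>2) & 0x1 = 1
mode [3+:1] = (word>>3) & 0x1 = 1
opcode [4+:1] = (word>>4) & 0x1 = 0
flags [5+:2] = (word>>5) & 0x3 = 3  ←
kind [7+:1] = (word>>7) & 0x1 = 0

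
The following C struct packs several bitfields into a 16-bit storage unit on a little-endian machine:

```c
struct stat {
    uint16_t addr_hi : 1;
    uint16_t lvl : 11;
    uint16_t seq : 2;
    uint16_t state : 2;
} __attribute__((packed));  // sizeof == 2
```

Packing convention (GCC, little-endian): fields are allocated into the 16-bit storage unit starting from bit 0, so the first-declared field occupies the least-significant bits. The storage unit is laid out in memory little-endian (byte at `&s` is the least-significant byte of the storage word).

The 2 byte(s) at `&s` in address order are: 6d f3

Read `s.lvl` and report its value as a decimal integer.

438

[0]=0x6d [1]=0xf3 (little-endian) → word 0xf36d
addr_hi [0+:1] = (word>>0) & 0x1 = 1
lvl [1+:11] = (word>>1) & 0x7ff = 438  ←
seq [12+:2] = (word>>12) & 0x3 = 3
state [14+:2] = (word>>14) & 0x3 = 3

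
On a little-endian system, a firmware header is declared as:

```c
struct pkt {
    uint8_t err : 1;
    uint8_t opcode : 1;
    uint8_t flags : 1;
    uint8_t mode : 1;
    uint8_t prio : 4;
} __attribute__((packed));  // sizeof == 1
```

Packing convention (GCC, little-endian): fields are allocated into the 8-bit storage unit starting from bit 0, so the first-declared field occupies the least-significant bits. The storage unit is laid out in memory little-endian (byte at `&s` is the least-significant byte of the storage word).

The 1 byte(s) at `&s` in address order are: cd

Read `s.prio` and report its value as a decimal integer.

[0]=0xcd (little-endian) → word 0xcd
err:1 @ bit 0 → (0xcd>>0)&0x1 = 0x1
opcode:1 @ bit 1 → (0xcd>>1)&0x1 = 0x0
flags:1 @ bit 2 → (0xcd>>2)&0x1 = 0x1
mode:1 @ bit 3 → (0xcd>>3)&0x1 = 0x1
prio:4 @ bit 4 → (0xcd>>4)&0xf = 0xc  ←

12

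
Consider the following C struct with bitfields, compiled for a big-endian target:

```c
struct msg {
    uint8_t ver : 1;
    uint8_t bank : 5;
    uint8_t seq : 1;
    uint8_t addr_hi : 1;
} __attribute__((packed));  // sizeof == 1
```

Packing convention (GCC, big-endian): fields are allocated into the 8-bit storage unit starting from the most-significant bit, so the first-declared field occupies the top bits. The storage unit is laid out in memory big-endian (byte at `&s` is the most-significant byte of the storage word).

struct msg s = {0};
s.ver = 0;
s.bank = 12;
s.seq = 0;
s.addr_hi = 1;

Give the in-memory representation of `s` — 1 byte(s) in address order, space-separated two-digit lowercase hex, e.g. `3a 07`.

31

ver (1b) val=0 bits=0x0 at bit 7: 0x00
bank (5b) val=12 bits=0xc at bit 2: 0x30
seq (1b) val=0 bits=0x0 at bit 1: 0x30
addr_hi (1b) val=1 bits=0x1 at bit 0: 0x31
word = 0x31 → big-endian bytes:
  [0]=0x31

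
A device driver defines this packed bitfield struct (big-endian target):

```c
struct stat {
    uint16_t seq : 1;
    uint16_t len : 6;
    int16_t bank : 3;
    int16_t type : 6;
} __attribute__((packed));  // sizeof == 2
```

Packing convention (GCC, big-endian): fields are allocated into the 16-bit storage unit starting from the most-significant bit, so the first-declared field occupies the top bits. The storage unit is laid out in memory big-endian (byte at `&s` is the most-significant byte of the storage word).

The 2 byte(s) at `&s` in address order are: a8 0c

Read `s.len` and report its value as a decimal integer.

[0]=0xa8 [1]=0x0c (big-endian) → word 0xa80c
seq:1 @ bit 15 → (0xa80c>>15)&0x1 = 0x1
len:6 @ bit 9 → (0xa80c>>9)&0x3f = 0x14  ←
bank:3 @ bit 6 → (0xa80c>>6)&0x7 = 0x0
type:6 @ bit 0 → (0xa80c>>0)&0x3f = 0xc

20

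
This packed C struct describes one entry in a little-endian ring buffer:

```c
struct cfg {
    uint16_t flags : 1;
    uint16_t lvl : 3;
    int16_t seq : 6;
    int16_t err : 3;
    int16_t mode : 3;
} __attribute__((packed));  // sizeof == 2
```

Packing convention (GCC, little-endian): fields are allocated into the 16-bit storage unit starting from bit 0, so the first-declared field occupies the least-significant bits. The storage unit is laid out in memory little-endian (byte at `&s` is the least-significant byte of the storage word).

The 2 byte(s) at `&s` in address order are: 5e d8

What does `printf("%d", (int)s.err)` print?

[0]=0x5e [1]=0xd8 (little-endian) → word 0xd85e
flags:1 @ bit 0 → (0xd85e>>0)&0x1 = 0x0
lvl:3 @ bit 1 → (0xd85e>>1)&0x7 = 0x7
seq:6 @ bit 4 → (0xd85e>>4)&0x3f = 0x5
err:3 @ bit 10 → (0xd85e>>10)&0x7 = 0x6  ←
mode:3 @ bit 13 → (0xd85e>>13)&0x7 = 0x6
err signed 3b, MSB=1: 6 - 8 = -2

-2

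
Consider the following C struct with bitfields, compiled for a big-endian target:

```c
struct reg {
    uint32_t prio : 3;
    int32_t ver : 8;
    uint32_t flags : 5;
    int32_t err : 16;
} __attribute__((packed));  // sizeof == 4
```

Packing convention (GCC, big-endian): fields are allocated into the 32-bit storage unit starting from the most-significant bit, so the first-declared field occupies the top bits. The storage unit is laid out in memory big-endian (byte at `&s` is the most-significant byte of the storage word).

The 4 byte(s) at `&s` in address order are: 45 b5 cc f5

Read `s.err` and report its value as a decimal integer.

[0]=0x45 [1]=0xb5 [2]=0xcc [3]=0xf5 (big-endian) → word 0x45b5ccf5
prio:3 @ bit 29 → (0x45b5ccf5>>29)&0x7 = 0x2
ver:8 @ bit 21 → (0x45b5ccf5>>21)&0xff = 0x2d
flags:5 @ bit 16 → (0x45b5ccf5>>16)&0x1f = 0x15
err:16 @ bit 0 → (0x45b5ccf5>>0)&0xffff = 0xccf5  ←
err signed 16b, MSB=1: 52469 - 65536 = -13067

-13067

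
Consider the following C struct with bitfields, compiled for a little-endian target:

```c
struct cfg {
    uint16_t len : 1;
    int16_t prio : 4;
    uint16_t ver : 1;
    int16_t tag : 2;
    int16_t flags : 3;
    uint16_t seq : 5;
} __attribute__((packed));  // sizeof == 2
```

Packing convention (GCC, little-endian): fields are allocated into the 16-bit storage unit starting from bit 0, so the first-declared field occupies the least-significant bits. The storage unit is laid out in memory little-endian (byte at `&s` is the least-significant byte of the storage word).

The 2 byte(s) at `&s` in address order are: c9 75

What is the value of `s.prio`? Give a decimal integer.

4

[0]=0xc9 [1]=0x75 (little-endian) → word 0x75c9
len [0+:1] = (word>>0) & 0x1 = 1
prio [1+:4] = (word>>1) & 0xf = 4  ←
ver [5+:1] = (word>>5) & 0x1 = 0
tag [6+:2] = (word>>6) & 0x3 = 3
flags [8+:3] = (word>>8) & 0x7 = 5
seq [11+:5] = (word>>11) & 0x1f = 14
prio signed 4b, MSB=0: value = 4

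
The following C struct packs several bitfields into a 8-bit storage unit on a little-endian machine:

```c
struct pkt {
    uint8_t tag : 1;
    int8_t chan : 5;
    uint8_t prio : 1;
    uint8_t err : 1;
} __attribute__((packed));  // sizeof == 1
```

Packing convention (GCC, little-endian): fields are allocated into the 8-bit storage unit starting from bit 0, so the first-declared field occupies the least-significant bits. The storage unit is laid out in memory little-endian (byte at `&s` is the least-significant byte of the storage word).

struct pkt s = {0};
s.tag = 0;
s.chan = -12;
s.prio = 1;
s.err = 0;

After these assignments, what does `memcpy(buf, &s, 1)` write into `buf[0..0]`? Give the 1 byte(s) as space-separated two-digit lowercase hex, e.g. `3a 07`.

tag:1 = 0 → 0x0 << 0 → word 0x00
chan:5 = -12 → 0x14 << 1 → word 0x28
prio:1 = 1 → 0x1 << 6 → word 0x68
err:1 = 0 → 0x0 << 7 → word 0x68
word = 0x68 → little-endian bytes:
  [0]=0x68

68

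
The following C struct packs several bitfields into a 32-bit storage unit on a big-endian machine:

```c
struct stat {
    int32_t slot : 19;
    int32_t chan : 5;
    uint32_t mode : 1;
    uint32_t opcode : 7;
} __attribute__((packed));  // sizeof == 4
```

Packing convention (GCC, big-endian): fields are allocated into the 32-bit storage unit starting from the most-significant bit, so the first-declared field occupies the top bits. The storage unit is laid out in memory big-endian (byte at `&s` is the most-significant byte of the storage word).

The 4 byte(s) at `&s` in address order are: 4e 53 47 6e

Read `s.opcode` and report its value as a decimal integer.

[0]=0x4e [1]=0x53 [2]=0x47 [3]=0x6e (big-endian) → word 0x4e53476e
slot [13+:19] = (word>>13) & 0x7ffff = 160410
chan [8+:5] = (word>>8) & 0x1f = 7
mode [7+:1] = (word>>7) & 0x1 = 0
opcode [0+:7] = (word>>0) & 0x7f = 110  ←

110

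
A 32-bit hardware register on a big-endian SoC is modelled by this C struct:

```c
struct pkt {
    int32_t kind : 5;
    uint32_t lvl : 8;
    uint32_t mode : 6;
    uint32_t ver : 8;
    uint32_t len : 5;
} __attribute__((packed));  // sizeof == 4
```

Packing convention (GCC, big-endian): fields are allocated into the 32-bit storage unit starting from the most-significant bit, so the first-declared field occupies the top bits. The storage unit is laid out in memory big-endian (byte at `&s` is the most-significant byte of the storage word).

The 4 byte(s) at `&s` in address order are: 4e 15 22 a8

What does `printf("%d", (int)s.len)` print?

8

[0]=0x4e [1]=0x15 [2]=0x22 [3]=0xa8 (big-endian) → word 0x4e1522a8
kind:5 @ bit 27 → (0x4e1522a8>>27)&0x1f = 0x9
lvl:8 @ bit 19 → (0x4e1522a8>>19)&0xff = 0xc2
mode:6 @ bit 13 → (0x4e1522a8>>13)&0x3f = 0x29
ver:8 @ bit 5 → (0x4e1522a8>>5)&0xff = 0x15
len:5 @ bit 0 → (0x4e1522a8>>0)&0x1f = 0x8  ←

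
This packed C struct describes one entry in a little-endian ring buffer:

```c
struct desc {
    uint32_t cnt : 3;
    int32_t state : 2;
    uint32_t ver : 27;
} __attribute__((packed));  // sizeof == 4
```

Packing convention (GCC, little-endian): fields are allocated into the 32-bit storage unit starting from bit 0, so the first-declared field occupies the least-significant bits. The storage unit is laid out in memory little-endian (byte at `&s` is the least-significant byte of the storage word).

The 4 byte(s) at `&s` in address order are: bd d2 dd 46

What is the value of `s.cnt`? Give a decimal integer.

5

[0]=0xbd [1]=0xd2 [2]=0xdd [3]=0x46 (little-endian) → word 0x46ddd2bd
cnt:3 @ bit 0 → (0x46ddd2bd>>0)&0x7 = 0x5  ←
state:2 @ bit 3 → (0x46ddd2bd>>3)&0x3 = 0x3
ver:27 @ bit 5 → (0x46ddd2bd>>5)&0x7ffffff = 0x236ee95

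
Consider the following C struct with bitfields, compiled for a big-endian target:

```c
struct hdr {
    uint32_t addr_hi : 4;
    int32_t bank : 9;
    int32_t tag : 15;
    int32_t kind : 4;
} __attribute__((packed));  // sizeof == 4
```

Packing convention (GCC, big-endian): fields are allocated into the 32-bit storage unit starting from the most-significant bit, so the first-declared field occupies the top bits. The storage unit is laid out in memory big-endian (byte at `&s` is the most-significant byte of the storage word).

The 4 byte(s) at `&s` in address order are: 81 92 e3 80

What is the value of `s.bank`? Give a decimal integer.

50

[0]=0x81 [1]=0x92 [2]=0xe3 [3]=0x80 (big-endian) → word 0x8192e380
addr_hi [28+:4] = (word>>28) & 0xf = 8
bank [19+:9] = (word>>19) & 0x1ff = 50  ←
tag [4+:15] = (word>>4) & 0x7fff = 11832
kind [0+:4] = (word>>0) & 0xf = 0
bank signed 9b, MSB=0: value = 50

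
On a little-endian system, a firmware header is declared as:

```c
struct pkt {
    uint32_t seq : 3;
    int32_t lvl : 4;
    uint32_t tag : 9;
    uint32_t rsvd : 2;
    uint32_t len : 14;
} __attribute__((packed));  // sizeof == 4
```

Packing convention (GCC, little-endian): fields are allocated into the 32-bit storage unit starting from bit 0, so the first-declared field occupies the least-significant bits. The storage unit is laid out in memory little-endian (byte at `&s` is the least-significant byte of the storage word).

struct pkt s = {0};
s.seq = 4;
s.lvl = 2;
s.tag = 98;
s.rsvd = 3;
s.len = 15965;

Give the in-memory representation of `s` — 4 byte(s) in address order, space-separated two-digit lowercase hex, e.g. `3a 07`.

14 31 77 f9

seq:3 = 4 → 0x4 << 0 → word 0x00000004
lvl:4 = 2 → 0x2 << 3 → word 0x00000014
tag:9 = 98 → 0x62 << 7 → word 0x00003114
rsvd:2 = 3 → 0x3 << 16 → word 0x00033114
len:14 = 15965 → 0x3e5d << 18 → word 0xf9773114
word = 0xf9773114 → little-endian bytes:
  [0]=0x14  [1]=0x31  [2]=0x77  [3]=0xf9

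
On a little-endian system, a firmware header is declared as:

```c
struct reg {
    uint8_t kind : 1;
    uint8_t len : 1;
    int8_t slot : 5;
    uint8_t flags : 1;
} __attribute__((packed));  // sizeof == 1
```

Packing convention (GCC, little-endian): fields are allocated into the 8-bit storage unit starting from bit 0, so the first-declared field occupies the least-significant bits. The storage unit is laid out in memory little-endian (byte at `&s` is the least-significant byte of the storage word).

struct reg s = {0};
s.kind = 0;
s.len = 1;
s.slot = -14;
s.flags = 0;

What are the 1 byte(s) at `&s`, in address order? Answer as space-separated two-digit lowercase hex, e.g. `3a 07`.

4a

kind:1 = 0 → 0x0 << 0 → word 0x00
len:1 = 1 → 0x1 << 1 → word 0x02
slot:5 = -14 → 0x12 << 2 → word 0x4a
flags:1 = 0 → 0x0 << 7 → word 0x4a
word = 0x4a → little-endian bytes:
  [0]=0x4a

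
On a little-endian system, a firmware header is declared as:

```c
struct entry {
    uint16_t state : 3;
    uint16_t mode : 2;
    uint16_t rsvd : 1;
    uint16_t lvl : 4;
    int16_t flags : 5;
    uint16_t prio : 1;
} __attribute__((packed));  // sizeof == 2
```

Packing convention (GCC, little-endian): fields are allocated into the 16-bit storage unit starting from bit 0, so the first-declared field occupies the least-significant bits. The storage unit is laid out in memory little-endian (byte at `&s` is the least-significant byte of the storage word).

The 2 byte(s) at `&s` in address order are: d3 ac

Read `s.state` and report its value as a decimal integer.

3

[0]=0xd3 [1]=0xac (little-endian) → word 0xacd3
state [0+:3] = (word>>0) & 0x7 = 3  ←
mode [3+:2] = (word>>3) & 0x3 = 2
rsvd [5+:1] = (word>>5) & 0x1 = 0
lvl [6+:4] = (word>>6) & 0xf = 3
flags [10+:5] = (word>>10) & 0x1f = 11
prio [15+:1] = (word>>15) & 0x1 = 1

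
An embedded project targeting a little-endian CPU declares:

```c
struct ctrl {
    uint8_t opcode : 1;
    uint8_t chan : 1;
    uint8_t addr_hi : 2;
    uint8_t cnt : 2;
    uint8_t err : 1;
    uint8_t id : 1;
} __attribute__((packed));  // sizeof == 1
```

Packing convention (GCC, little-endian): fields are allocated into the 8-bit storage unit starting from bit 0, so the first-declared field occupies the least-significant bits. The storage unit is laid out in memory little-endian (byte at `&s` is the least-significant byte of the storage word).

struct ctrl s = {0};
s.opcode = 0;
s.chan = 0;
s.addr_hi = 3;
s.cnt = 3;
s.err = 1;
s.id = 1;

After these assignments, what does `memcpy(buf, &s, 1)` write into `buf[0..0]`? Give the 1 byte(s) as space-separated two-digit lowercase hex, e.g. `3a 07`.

fc

opcode:1 = 0 → 0x0 << 0 → word 0x00
chan:1 = 0 → 0x0 << 1 → word 0x00
addr_hi:2 = 3 → 0x3 << 2 → word 0x0c
cnt:2 = 3 → 0x3 << 4 → word 0x3c
err:1 = 1 → 0x1 << 6 → word 0x7c
id:1 = 1 → 0x1 << 7 → word 0xfc
word = 0xfc → little-endian bytes:
  [0]=0xfc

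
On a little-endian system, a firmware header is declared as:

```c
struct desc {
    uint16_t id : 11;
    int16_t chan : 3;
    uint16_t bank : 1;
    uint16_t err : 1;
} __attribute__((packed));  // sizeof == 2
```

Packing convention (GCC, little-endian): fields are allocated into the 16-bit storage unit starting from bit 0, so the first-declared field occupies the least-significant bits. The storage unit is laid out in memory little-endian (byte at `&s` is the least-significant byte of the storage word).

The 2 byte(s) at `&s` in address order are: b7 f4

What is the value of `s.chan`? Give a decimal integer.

-2

[0]=0xb7 [1]=0xf4 (little-endian) → word 0xf4b7
id:11 @ bit 0 → (0xf4b7>>0)&0x7ff = 0x4b7
chan:3 @ bit 11 → (0xf4b7>>11)&0x7 = 0x6  ←
bank:1 @ bit 14 → (0xf4b7>>14)&0x1 = 0x1
err:1 @ bit 15 → (0xf4b7>>15)&0x1 = 0x1
chan signed 3b, MSB=1: 6 - 8 = -2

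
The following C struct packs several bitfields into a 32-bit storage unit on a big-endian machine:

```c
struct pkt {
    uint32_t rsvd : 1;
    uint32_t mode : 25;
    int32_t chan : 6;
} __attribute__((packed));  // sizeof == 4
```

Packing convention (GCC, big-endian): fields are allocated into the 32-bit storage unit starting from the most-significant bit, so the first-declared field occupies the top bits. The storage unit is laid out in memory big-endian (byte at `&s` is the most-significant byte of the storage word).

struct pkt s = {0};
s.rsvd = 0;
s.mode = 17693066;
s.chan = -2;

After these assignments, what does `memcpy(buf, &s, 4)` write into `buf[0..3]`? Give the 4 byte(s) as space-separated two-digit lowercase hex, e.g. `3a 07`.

43 7e 62 be

rsvd (1b) val=0 bits=0x0 at bit 31: 0x00000000
mode (25b) val=17693066 bits=0x10df98a at bit 6: 0x437e6280
chan (6b) val=-2 bits=0x3e at bit 0: 0x437e62be
word = 0x437e62be → big-endian bytes:
  [0]=0x43  [1]=0x7e  [2]=0x62  [3]=0xbe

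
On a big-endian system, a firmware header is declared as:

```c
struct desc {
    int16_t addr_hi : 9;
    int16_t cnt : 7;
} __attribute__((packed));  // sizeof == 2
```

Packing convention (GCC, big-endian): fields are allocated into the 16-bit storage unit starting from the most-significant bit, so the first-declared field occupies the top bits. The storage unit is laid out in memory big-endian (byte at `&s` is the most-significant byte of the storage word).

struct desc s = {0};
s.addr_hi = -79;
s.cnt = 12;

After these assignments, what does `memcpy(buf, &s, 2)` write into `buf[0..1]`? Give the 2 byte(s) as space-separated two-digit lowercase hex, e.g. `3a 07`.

addr_hi (9b) val=-79 bits=0x1b1 at bit 7: 0xd880
cnt (7b) val=12 bits=0xc at bit 0: 0xd88c
word = 0xd88c → big-endian bytes:
  [0]=0xd8  [1]=0x8c

d8 8c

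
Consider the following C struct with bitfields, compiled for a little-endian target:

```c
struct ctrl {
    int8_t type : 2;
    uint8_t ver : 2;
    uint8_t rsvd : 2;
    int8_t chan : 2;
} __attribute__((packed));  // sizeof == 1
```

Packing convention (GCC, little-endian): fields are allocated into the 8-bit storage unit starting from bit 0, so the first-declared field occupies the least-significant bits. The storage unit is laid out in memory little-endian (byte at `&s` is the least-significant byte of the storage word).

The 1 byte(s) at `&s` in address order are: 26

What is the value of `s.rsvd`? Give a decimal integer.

2

[0]=0x26 (little-endian) → word 0x26
type [0+:2] = (word>>0) & 0x3 = 2
ver [2+:2] = (word>>2) & 0x3 = 1
rsvd [4+:2] = (word>>4) & 0x3 = 2  ←
chan [6+:2] = (word>>6) & 0x3 = 0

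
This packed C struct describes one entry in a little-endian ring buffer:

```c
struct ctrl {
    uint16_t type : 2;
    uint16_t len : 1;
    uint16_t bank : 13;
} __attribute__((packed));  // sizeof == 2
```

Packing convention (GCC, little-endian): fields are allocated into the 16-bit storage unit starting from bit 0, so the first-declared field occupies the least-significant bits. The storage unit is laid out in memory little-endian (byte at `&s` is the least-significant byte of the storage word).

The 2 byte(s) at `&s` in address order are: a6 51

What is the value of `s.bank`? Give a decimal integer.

2612

[0]=0xa6 [1]=0x51 (little-endian) → word 0x51a6
type:2 @ bit 0 → (0x51a6>>0)&0x3 = 0x2
len:1 @ bit 2 → (0x51a6>>2)&0x1 = 0x1
bank:13 @ bit 3 → (0x51a6>>3)&0x1fff = 0xa34  ←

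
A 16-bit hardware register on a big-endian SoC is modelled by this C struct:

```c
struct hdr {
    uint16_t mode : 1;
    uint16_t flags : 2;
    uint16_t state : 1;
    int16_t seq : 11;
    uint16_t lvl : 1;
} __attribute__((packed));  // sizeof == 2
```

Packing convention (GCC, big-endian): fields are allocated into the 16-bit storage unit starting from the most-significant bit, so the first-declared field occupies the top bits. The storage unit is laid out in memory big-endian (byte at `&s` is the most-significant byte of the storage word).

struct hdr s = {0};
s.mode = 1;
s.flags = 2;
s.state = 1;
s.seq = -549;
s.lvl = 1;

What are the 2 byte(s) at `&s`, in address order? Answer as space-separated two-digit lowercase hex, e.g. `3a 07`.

db b7

[15+:1] mode=1 & 0x1 = 0x1; word=0x8000
[13+:2] flags=2 & 0x3 = 0x2; word=0xc000
[12+:1] state=1 & 0x1 = 0x1; word=0xd000
[1+:11] seq=-549 & 0x7ff = 0x5db; word=0xdbb6
[0+:1] lvl=1 & 0x1 = 0x1; word=0xdbb7
word = 0xdbb7 → big-endian bytes:
  [0]=0xdb  [1]=0xb7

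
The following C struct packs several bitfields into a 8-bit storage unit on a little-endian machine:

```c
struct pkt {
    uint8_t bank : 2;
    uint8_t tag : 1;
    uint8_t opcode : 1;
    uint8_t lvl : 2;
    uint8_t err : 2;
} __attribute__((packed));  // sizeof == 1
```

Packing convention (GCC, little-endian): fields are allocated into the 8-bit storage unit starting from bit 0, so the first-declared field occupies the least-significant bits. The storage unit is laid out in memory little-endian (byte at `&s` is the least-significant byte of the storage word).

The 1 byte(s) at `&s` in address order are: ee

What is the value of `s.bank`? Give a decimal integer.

[0]=0xee (little-endian) → word 0xee
bank [0+:2] = (word>>0) & 0x3 = 2  ←
tag [2+:1] = (word>>2) & 0x1 = 1
opcode [3+:1] = (word>>3) & 0x1 = 1
lvl [4+:2] = (word>>4) & 0x3 = 2
err [6+:2] = (word>>6) & 0x3 = 3

2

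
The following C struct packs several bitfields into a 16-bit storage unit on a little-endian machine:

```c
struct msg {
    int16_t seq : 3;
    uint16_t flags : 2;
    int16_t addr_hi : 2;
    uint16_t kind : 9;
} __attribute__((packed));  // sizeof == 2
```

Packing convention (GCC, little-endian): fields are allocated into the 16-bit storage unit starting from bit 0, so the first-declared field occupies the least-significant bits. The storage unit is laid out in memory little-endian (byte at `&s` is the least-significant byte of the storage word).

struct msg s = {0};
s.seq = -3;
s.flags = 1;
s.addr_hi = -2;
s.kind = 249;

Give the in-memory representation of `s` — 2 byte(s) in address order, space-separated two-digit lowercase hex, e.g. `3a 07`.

cd 7c

seq:3 = -3 → 0x5 << 0 → word 0x0005
flags:2 = 1 → 0x1 << 3 → word 0x000d
addr_hi:2 = -2 → 0x2 << 5 → word 0x004d
kind:9 = 249 → 0xf9 << 7 → word 0x7ccd
word = 0x7ccd → little-endian bytes:
  [0]=0xcd  [1]=0x7c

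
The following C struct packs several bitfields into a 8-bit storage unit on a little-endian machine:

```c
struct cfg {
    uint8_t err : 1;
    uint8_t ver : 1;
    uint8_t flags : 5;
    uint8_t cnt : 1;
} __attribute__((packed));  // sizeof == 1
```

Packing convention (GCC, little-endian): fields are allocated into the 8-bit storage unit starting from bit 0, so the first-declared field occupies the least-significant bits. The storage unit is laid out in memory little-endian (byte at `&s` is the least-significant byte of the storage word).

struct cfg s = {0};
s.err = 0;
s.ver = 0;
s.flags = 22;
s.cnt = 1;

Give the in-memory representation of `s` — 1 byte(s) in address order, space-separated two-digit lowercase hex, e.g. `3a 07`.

d8

err (1b) val=0 bits=0x0 at bit 0: 0x00
ver (1b) val=0 bits=0x0 at bit 1: 0x00
flags (5b) val=22 bits=0x16 at bit 2: 0x58
cnt (1b) val=1 bits=0x1 at bit 7: 0xd8
word = 0xd8 → little-endian bytes:
  [0]=0xd8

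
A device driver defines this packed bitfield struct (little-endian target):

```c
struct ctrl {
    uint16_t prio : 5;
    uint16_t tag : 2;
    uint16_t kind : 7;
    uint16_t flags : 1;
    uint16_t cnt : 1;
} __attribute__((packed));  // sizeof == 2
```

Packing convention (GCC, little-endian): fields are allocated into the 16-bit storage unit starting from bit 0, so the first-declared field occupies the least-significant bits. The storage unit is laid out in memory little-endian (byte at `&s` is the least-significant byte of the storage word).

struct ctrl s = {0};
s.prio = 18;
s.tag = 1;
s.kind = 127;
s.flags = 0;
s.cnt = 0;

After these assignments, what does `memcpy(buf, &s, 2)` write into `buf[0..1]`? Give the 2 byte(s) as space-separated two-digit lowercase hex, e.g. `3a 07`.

b2 3f

prio (5b) val=18 bits=0x12 at bit 0: 0x0012
tag (2b) val=1 bits=0x1 at bit 5: 0x0032
kind (7b) val=127 bits=0x7f at bit 7: 0x3fb2
flags (1b) val=0 bits=0x0 at bit 14: 0x3fb2
cnt (1b) val=0 bits=0x0 at bit 15: 0x3fb2
word = 0x3fb2 → little-endian bytes:
  [0]=0xb2  [1]=0x3f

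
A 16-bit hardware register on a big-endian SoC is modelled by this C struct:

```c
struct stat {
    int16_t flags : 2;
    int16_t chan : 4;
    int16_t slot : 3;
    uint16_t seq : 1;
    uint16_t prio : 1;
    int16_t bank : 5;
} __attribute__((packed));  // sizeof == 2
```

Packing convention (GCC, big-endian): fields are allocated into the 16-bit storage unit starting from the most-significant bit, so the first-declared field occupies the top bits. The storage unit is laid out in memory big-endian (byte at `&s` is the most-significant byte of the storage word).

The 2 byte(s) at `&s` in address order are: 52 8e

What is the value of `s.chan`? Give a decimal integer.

[0]=0x52 [1]=0x8e (big-endian) → word 0x528e
flags:2 @ bit 14 → (0x528e>>14)&0x3 = 0x1
chan:4 @ bit 10 → (0x528e>>10)&0xf = 0x4  ←
slot:3 @ bit 7 → (0x528e>>7)&0x7 = 0x5
seq:1 @ bit 6 → (0x528e>>6)&0x1 = 0x0
prio:1 @ bit 5 → (0x528e>>5)&0x1 = 0x0
bank:5 @ bit 0 → (0x528e>>0)&0x1f = 0xe
chan signed 4b, MSB=0: value = 4

4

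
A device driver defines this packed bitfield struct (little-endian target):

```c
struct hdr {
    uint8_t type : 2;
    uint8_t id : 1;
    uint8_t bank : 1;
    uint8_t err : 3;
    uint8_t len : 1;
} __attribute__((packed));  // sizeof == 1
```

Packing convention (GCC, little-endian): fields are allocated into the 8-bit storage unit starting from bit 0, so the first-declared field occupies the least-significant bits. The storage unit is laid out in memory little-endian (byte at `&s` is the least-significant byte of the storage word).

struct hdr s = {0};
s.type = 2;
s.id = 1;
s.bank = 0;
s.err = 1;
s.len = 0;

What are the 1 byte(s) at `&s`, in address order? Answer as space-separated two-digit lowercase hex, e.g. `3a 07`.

16

[0+:2] type=2 & 0x3 = 0x2; word=0x02
[2+:1] id=1 & 0x1 = 0x1; word=0x06
[3+:1] bank=0 & 0x1 = 0x0; word=0x06
[4+:3] err=1 & 0x7 = 0x1; word=0x16
[7+:1] len=0 & 0x1 = 0x0; word=0x16
word = 0x16 → little-endian bytes:
  [0]=0x16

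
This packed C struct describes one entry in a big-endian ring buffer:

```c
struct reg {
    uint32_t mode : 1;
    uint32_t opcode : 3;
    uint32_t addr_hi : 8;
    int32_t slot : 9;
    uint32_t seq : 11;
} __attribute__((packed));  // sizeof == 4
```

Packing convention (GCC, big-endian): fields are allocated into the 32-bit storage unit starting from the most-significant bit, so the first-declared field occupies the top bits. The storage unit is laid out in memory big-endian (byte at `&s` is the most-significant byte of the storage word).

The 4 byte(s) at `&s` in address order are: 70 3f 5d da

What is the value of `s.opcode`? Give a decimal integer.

[0]=0x70 [1]=0x3f [2]=0x5d [3]=0xda (big-endian) → word 0x703f5dda
mode [31+:1] = (word>>31) & 0x1 = 0
opcode [28+:3] = (word>>28) & 0x7 = 7  ←
addr_hi [20+:8] = (word>>20) & 0xff = 3
slot [11+:9] = (word>>11) & 0x1ff = 491
seq [0+:11] = (word>>0) & 0x7ff = 1498

7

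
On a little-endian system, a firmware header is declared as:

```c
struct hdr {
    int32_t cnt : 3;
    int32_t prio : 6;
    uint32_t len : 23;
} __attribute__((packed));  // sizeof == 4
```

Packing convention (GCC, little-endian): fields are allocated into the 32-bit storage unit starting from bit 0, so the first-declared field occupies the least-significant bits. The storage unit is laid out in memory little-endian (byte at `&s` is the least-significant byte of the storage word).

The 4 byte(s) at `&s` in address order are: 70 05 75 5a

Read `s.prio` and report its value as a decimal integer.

[0]=0x70 [1]=0x05 [2]=0x75 [3]=0x5a (little-endian) → word 0x5a750570
cnt [0+:3] = (word>>0) & 0x7 = 0
prio [3+:6] = (word>>3) & 0x3f = 46  ←
len [9+:23] = (word>>9) & 0x7fffff = 2964098
prio signed 6b, MSB=1: 46 - 64 = -18

-18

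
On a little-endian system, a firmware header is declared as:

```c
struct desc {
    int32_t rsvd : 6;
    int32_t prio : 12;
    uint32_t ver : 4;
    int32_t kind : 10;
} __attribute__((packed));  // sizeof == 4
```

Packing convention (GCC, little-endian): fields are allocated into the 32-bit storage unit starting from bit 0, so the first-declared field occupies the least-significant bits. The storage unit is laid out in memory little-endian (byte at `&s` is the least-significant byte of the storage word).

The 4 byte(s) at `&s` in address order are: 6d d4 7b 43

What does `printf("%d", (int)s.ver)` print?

[0]=0x6d [1]=0xd4 [2]=0x7b [3]=0x43 (little-endian) → word 0x437bd46d
rsvd [0+:6] = (word>>0) & 0x3f = 45
prio [6+:12] = (word>>6) & 0xfff = 3921
ver [18+:4] = (word>>18) & 0xf = 14  ←
kind [22+:10] = (word>>22) & 0x3ff = 269

14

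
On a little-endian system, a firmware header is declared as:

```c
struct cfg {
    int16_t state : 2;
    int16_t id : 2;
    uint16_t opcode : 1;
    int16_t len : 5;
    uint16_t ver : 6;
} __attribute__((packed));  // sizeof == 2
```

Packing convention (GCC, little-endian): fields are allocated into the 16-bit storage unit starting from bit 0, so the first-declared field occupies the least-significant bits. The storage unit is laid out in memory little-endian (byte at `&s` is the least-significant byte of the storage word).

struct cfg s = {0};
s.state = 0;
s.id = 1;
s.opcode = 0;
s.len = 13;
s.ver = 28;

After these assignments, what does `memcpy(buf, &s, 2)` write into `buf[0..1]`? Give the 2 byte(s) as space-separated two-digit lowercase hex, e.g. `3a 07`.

state (2b) val=0 bits=0x0 at bit 0: 0x0000
id (2b) val=1 bits=0x1 at bit 2: 0x0004
opcode (1b) val=0 bits=0x0 at bit 4: 0x0004
len (5b) val=13 bits=0xd at bit 5: 0x01a4
ver (6b) val=28 bits=0x1c at bit 10: 0x71a4
word = 0x71a4 → little-endian bytes:
  [0]=0xa4  [1]=0x71

a4 71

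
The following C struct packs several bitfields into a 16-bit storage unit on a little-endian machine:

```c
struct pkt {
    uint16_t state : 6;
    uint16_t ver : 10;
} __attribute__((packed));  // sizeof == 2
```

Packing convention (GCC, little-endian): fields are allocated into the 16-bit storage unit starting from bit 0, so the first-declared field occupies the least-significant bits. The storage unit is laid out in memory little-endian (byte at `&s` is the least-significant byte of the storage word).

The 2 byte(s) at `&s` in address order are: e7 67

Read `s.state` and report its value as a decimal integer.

[0]=0xe7 [1]=0x67 (little-endian) → word 0x67e7
state:6 @ bit 0 → (0x67e7>>0)&0x3f = 0x27  ←
ver:10 @ bit 6 → (0x67e7>>6)&0x3ff = 0x19f

39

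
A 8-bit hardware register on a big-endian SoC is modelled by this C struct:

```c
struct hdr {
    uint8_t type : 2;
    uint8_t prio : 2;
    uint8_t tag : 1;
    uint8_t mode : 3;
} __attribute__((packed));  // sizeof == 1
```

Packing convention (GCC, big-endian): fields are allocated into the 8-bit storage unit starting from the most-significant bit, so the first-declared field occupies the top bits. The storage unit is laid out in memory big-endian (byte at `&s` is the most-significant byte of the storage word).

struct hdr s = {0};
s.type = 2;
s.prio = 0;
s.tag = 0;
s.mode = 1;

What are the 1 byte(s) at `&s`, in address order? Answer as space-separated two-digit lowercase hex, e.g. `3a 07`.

type:2 = 2 → 0x2 << 6 → word 0x80
prio:2 = 0 → 0x0 << 4 → word 0x80
tag:1 = 0 → 0x0 << 3 → word 0x80
mode:3 = 1 → 0x1 << 0 → word 0x81
word = 0x81 → big-endian bytes:
  [0]=0x81

81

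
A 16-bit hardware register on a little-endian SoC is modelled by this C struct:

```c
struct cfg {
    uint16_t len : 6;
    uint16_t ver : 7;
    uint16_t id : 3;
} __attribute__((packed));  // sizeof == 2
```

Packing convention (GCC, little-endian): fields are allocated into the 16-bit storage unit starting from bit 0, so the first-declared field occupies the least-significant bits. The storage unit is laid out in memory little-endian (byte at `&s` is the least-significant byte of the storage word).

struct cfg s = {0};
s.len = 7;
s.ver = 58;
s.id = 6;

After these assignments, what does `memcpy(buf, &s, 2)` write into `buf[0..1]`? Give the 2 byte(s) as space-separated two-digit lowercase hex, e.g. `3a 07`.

len:6 = 7 → 0x7 << 0 → word 0x0007
ver:7 = 58 → 0x3a << 6 → word 0x0e87
id:3 = 6 → 0x6 << 13 → word 0xce87
word = 0xce87 → little-endian bytes:
  [0]=0x87  [1]=0xce

87 ce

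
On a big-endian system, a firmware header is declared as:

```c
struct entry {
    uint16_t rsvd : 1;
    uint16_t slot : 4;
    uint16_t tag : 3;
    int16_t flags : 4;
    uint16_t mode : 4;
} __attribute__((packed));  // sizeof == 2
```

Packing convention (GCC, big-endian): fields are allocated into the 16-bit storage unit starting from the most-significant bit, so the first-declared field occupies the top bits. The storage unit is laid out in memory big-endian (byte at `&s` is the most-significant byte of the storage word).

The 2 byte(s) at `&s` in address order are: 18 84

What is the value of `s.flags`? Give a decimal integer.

-8

[0]=0x18 [1]=0x84 (big-endian) → word 0x1884
rsvd:1 @ bit 15 → (0x1884>>15)&0x1 = 0x0
slot:4 @ bit 11 → (0x1884>>11)&0xf = 0x3
tag:3 @ bit 8 → (0x1884>>8)&0x7 = 0x0
flags:4 @ bit 4 → (0x1884>>4)&0xf = 0x8  ←
mode:4 @ bit 0 → (0x1884>>0)&0xf = 0x4
flags signed 4b, MSB=1: 8 - 16 = -8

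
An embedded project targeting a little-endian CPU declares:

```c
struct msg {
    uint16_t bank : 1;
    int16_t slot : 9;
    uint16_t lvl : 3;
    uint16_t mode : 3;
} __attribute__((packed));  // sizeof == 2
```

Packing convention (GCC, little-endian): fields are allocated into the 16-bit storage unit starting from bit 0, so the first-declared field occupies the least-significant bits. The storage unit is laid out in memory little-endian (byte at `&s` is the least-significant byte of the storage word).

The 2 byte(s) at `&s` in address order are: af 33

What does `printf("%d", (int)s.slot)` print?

-41

[0]=0xaf [1]=0x33 (little-endian) → word 0x33af
bank:1 @ bit 0 → (0x33af>>0)&0x1 = 0x1
slot:9 @ bit 1 → (0x33af>>1)&0x1ff = 0x1d7  ←
lvl:3 @ bit 10 → (0x33af>>10)&0x7 = 0x4
mode:3 @ bit 13 → (0x33af>>13)&0x7 = 0x1
slot signed 9b, MSB=1: 471 - 512 = -41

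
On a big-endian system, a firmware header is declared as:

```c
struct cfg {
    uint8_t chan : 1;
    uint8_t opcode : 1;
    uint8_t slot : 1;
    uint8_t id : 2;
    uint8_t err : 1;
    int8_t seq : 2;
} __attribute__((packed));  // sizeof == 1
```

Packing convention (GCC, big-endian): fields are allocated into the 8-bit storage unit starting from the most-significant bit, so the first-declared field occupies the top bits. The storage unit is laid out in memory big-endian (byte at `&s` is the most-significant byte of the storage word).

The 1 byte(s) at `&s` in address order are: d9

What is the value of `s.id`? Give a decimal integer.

[0]=0xd9 (big-endian) → word 0xd9
chan [7+:1] = (word>>7) & 0x1 = 1
opcode [6+:1] = (word>>6) & 0x1 = 1
slot [5+:1] = (word>>5) & 0x1 = 0
id [3+:2] = (word>>3) & 0x3 = 3  ←
err [2+:1] = (word>>2) & 0x1 = 0
seq [0+:2] = (word>>0) & 0x3 = 1

3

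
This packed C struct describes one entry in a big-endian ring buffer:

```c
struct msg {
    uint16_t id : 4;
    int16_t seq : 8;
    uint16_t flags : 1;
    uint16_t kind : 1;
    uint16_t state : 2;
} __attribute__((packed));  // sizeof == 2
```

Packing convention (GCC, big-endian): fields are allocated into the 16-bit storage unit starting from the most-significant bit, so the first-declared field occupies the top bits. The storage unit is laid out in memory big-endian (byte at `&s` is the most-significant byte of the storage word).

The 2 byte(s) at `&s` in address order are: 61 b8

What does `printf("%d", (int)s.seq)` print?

[0]=0x61 [1]=0xb8 (big-endian) → word 0x61b8
id [12+:4] = (word>>12) & 0xf = 6
seq [4+:8] = (word>>4) & 0xff = 27  ←
flags [3+:1] = (word>>3) & 0x1 = 1
kind [2+:1] = (word>>2) & 0x1 = 0
state [0+:2] = (word>>0) & 0x3 = 0
seq signed 8b, MSB=0: value = 27

27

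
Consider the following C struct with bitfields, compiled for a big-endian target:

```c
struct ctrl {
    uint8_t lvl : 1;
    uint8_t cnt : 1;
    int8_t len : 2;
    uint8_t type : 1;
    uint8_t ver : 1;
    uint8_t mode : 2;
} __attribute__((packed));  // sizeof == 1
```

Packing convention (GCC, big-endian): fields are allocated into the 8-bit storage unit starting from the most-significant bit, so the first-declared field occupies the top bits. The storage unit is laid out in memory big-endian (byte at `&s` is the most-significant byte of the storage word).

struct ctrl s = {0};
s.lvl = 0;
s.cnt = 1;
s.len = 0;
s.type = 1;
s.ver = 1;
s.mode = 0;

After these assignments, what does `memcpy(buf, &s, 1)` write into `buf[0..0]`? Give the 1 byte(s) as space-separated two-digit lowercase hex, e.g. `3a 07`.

lvl (1b) val=0 bits=0x0 at bit 7: 0x00
cnt (1b) val=1 bits=0x1 at bit 6: 0x40
len (2b) val=0 bits=0x0 at bit 4: 0x40
type (1b) val=1 bits=0x1 at bit 3: 0x48
ver (1b) val=1 bits=0x1 at bit 2: 0x4c
mode (2b) val=0 bits=0x0 at bit 0: 0x4c
word = 0x4c → big-endian bytes:
  [0]=0x4c

4c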